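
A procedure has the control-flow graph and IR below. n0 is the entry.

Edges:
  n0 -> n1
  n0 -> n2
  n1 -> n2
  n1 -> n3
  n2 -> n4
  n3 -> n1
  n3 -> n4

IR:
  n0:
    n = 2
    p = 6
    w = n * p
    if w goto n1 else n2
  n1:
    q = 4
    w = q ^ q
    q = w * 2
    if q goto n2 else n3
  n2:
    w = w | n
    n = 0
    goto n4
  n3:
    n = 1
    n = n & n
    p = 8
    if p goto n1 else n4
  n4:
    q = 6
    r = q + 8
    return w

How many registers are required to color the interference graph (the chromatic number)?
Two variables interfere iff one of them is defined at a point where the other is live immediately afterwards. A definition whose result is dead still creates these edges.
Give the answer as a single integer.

Answer: 3

Derivation:
Per-block:
  n0: def={n,p,w} ue=∅
  n1: def={q,w} ue=∅
  n2: def={n,w} ue={n,w}
  n3: def={n,p} ue=∅
  n4: def={q,r} ue={w}

Backward fixpoint:
  n0 li=∅ lo={n,w}
  n1 li={n} lo={n,w}
  n2 li={n,w} lo={w}
  n3 li={w} lo={n,w}
  n4 li={w} lo=∅

Interfere edges:
  n: {p,q,w}
  p: {n,w}
  q: {n,w}
  r: {w}
  w: {n,p,q,r}

Registers:
  lower bound: {n,p,w} mutually conflict ⇒ χ ≥ 3
  3-colouring: r0={w}  r1={n,r}  r2={p,q}
  χ = 3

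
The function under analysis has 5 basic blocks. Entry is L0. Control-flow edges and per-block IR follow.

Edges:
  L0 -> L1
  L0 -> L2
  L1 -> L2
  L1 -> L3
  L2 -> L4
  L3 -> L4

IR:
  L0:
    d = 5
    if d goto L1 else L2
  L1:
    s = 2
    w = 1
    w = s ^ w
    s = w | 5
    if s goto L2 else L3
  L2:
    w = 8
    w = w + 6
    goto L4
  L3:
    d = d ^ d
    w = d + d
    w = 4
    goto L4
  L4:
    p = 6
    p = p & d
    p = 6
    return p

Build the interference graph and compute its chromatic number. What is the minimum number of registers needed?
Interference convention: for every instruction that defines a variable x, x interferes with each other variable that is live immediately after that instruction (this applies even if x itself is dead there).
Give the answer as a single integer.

def/use:
  L0: {d} / ∅
  L1: {s,w} / ∅
  L2: {w} / ∅
  L3: {d,w} / {d}
  L4: {p} / {d}

Backward fixpoint:
  L0: in=∅ out={d}
  L1: in={d} out={d}
  L2: in={d} out={d}
  L3: in={d} out={d}
  L4: in={d} out=∅

Conflict graph:
  d: {p,s,w}
  p: {d}
  s: {d,w}
  w: {d,s}

Colouring:
  lower bound: {d,s,w} mutually conflict ⇒ χ ≥ 3
  assign d→r0 p→r1 s→r1 w→r2 — no edge inside a register ⇒ χ ≤ 3
  χ = 3

Answer: 3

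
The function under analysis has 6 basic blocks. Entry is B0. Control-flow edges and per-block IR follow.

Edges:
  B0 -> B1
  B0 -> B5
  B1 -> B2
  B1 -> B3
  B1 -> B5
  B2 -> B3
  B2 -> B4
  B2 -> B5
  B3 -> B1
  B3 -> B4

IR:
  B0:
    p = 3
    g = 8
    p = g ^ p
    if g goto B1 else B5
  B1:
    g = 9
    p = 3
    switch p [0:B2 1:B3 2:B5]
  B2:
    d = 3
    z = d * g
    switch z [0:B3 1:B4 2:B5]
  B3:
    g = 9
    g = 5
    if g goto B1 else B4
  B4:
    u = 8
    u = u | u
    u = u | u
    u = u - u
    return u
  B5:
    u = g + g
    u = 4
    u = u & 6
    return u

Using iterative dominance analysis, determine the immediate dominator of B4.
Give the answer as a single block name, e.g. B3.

idom tree: B1←B0 B2←B1 B3←B1 B4←B1 B5←B0
Join-block Dom:
  B1: preds {B0,B3}: {B0} ∩ {B0,B1,B3} = {B0}; idom=B0
  B3: preds {B1,B2}: {B0,B1} ∩ {B0,B1,B2} = {B0,B1}; idom=B1
  B4: preds {B2,B3}: {B0,B1,B2} ∩ {B0,B1,B3} = {B0,B1}; idom=B1
  B5: preds {B0,B1,B2}: {B0} ∩ {B0,B1} ∩ {B0,B1,B2} = {B0}; idom=B0

idom(B4) = B1

Answer: B1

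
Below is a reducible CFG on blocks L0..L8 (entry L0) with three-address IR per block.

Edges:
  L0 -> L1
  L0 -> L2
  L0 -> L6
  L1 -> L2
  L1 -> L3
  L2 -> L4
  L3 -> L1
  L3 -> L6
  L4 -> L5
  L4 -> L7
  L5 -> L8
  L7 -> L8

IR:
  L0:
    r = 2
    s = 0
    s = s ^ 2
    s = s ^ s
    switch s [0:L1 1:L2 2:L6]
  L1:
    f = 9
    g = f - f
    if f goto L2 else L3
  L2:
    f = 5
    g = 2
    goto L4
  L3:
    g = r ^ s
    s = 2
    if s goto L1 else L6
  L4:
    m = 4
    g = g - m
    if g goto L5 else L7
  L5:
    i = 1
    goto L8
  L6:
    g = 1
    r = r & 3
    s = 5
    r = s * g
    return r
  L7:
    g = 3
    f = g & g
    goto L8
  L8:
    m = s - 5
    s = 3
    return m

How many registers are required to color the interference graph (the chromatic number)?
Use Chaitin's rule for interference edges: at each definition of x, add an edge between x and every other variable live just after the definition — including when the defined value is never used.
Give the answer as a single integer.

Answer: 4

Derivation:
def/use:
  L0 def {r,s} use ∅
  L1 def {f,g} use ∅
  L2 def {f,g} use ∅
  L3 def {g,s} use {r,s}
  L4 def {g,m} use {g}
  L5 def {i} use ∅
  L6 def {g,r,s} use {r}
  L7 def {f,g} use ∅
  L8 def {m,s} use {s}

Backward fixpoint:
  live L0: ∅→{r,s}
  live L1: {r,s}→{r,s}
  live L2: {s}→{g,s}
  live L3: {r,s}→{r,s}
  live L4: {g,s}→{s}
  live L5: {s}→{s}
  live L6: {r}→∅
  live L7: {s}→{s}
  live L8: {s}→∅

Interference:
  f: {g,r,s}
  g: {f,m,r,s}
  i: {s}
  m: {g,s}
  r: {f,g,s}
  s: {f,g,i,m,r}

Colouring:
  {f,g,r,s} pairwise interfere (4-clique) ⇒ χ ≥ 4
  assign f→R2 g→R1 i→R1 m→R2 r→R3 s→R0 — no edge inside a register ⇒ χ ≤ 4
  χ = 4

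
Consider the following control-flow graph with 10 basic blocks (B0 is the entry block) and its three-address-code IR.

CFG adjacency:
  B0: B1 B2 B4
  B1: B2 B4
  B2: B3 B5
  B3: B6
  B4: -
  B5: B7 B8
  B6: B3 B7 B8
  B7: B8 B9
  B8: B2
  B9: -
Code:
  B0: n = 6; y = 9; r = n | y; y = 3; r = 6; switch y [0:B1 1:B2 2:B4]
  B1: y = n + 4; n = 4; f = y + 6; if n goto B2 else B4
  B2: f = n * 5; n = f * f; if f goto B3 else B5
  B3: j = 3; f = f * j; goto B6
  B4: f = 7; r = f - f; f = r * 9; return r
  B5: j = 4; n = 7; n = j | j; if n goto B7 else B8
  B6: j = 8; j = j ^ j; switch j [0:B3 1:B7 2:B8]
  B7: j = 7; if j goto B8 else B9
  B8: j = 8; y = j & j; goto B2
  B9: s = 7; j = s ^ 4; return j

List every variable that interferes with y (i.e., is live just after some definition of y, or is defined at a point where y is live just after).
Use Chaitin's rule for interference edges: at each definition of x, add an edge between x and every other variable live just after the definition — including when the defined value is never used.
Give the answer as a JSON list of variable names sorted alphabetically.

Answer: ["n", "r"]

Derivation:
def/use:
  B0: {n,r,y} / ∅
  B1: {f,n,y} / {n}
  B2: {f,n} / {n}
  B3: {f,j} / {f}
  B4: {f,r} / ∅
  B5: {j,n} / ∅
  B6: {j} / ∅
  B7: {j} / ∅
  B8: {j,y} / ∅
  B9: {j,s} / ∅

Live sets:
  B0: in=∅ out={n}
  B1: in={n} out={n}
  B2: in={n} out={f,n}
  B3: in={f,n} out={f,n}
  B4: in=∅ out=∅
  B5: in=∅ out={n}
  B6: in={f,n} out={f,n}
  B7: in={n} out={n}
  B8: in={n} out={n}
  B9: in=∅ out=∅

Interference:
  f↔{j,n,r}
  j↔{f,n}
  n↔{f,j,r,y}
  r↔{f,n,y}
  s↔∅
  y↔{n,r}

N(y) = ["n", "r"]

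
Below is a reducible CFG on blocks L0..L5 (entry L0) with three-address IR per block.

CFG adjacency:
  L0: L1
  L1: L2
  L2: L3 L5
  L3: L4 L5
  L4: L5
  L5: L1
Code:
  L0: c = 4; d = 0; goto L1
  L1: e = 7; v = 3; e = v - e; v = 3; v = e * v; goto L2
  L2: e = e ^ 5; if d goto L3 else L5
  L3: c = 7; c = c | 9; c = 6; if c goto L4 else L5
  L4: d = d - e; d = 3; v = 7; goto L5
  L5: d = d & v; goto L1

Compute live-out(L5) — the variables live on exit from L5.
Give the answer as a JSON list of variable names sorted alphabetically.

Per-block:
  L0: def={c,d} ue=∅
  L1: def={e,v} ue=∅
  L2: def={e} ue={d,e}
  L3: def={c} ue=∅
  L4: def={d,v} ue={d,e}
  L5: def={d} ue={d,v}

Backward fixpoint:
  live L0: ∅→{d}
  live L1: {d}→{d,e,v}
  live L2: {d,e,v}→{d,e,v}
  live L3: {d,e,v}→{d,e,v}
  live L4: {d,e}→{d,v}
  live L5: {d,v}→{d}

live-out(L5) = ["d"]

Answer: ["d"]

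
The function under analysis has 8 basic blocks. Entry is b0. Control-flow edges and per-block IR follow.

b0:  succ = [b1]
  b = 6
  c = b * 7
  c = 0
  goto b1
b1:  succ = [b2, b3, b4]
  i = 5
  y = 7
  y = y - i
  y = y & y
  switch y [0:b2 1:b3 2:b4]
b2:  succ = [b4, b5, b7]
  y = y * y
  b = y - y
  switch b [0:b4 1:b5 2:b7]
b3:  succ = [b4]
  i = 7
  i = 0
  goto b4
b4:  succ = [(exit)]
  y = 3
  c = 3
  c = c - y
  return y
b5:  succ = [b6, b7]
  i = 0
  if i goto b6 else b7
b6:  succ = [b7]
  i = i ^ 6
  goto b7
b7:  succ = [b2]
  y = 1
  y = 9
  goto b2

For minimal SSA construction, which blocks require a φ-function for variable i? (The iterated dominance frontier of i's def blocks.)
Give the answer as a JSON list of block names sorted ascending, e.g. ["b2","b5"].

Answer: ["b2", "b4", "b7"]

Derivation:
idom tree: b1←b0 b2←b1 b3←b1 b4←b1 b5←b2 b6←b5 b7←b2
Dom∩ at merges:
  b2: preds {b1,b7}: {b0,b1} ∩ {b0,b1,b2,b7} = {b0,b1}; idom=b1
  b4: preds {b1,b2,b3}: {b0,b1} ∩ {b0,b1,b2} ∩ {b0,b1,b3} = {b0,b1}; idom=b1
  b7: preds {b2,b5,b6}: {b0,b1,b2} ∩ {b0,b1,b2,b5} ∩ {b0,b1,b2,b5,b6} = {b0,b1,b2}; idom=b2

DF walk-up:
  b2←b1: walk · to b1
  b2←b7: walk b7→b2 to b1
  b4←b1: walk · to b1
  b4←b2: walk b2 to b1
  b4←b3: walk b3 to b1
  b7←b2: walk · to b2
  b7←b5: walk b5 to b2
  b7←b6: walk b6→b5 to b2
  b0: DF=∅
  b1: DF=∅
  b2: DF={b2,b4}
  b3: DF={b4}
  b4: DF=∅
  b5: DF={b7}
  b6: DF={b7}
  b7: DF={b2}

φ for i: defs {b1,b3,b5,b6}
  DF⁺ = {b2,b4,b7}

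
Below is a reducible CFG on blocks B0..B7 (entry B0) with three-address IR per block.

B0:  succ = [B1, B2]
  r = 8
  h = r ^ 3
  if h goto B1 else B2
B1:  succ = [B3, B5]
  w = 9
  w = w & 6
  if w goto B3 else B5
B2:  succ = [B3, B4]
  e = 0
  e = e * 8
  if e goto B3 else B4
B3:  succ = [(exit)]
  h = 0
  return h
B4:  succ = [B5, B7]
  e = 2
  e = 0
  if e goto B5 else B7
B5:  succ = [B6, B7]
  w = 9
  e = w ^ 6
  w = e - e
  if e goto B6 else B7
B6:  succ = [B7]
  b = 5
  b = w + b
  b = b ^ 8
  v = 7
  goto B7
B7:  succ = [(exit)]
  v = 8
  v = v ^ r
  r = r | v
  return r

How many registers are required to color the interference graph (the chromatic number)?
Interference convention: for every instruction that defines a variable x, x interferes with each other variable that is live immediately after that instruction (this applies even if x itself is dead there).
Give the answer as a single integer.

def/use:
  B0: def={h,r} ue=∅
  B1: def={w} ue=∅
  B2: def={e} ue=∅
  B3: def={h} ue=∅
  B4: def={e} ue=∅
  B5: def={e,w} ue=∅
  B6: def={b,v} ue={w}
  B7: def={r,v} ue={r}

Backward fixpoint:
  B0 li=∅ lo={r}
  B1 li={r} lo={r}
  B2 li={r} lo={r}
  B3 li=∅ lo=∅
  B4 li={r} lo={r}
  B5 li={r} lo={r,w}
  B6 li={r,w} lo={r}
  B7 li={r} lo=∅

Interfere edges:
  b↔{r,w}
  e↔{r,w}
  h↔{r}
  r↔{b,e,h,v,w}
  v↔{r}
  w↔{b,e,r}

Colouring:
  clique {b,r,w} ⇒ need ≥ 3
  3-colouring: R0={r}  R1={h,v,w}  R2={b,e}
  χ = 3

Answer: 3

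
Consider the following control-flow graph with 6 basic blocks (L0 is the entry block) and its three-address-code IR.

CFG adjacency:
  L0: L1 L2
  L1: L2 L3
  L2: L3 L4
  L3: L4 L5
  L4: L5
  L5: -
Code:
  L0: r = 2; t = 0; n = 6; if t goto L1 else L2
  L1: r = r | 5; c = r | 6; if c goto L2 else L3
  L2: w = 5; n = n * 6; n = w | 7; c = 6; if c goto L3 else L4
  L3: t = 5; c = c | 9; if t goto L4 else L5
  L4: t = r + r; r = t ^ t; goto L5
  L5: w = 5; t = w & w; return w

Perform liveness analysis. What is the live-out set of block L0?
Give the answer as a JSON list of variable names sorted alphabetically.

Answer: ["n", "r"]

Working:
Block summaries:
  L0: {n,r,t} / ∅
  L1: {c,r} / {r}
  L2: {c,n,w} / {n}
  L3: {c,t} / {c}
  L4: {r,t} / {r}
  L5: {t,w} / ∅

Liveness:
  L0 li=∅ lo={n,r}
  L1 li={n,r} lo={c,n,r}
  L2 li={n,r} lo={c,r}
  L3 li={c,r} lo={r}
  L4 li={r} lo=∅
  L5 li=∅ lo=∅

live-out(L0) = ["n", "r"]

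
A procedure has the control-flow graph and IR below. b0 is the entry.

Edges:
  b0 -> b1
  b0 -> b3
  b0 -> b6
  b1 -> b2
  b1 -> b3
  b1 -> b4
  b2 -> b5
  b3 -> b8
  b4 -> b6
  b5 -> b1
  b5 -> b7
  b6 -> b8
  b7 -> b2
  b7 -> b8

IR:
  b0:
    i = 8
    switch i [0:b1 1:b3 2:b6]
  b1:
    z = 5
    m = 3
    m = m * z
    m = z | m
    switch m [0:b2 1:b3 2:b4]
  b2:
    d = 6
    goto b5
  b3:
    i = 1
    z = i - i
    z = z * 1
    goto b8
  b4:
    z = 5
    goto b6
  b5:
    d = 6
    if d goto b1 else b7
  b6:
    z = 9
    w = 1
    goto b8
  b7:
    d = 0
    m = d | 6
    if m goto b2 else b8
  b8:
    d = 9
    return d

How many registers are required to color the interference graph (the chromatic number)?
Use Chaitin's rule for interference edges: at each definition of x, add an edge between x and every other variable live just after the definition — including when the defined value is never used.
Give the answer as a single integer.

Block summaries:
  b0: {i} / ∅
  b1: {m,z} / ∅
  b2: {d} / ∅
  b3: {i,z} / ∅
  b4: {z} / ∅
  b5: {d} / ∅
  b6: {w,z} / ∅
  b7: {d,m} / ∅
  b8: {d} / ∅

Backward fixpoint:
  live b0: ∅→∅
  live b1: ∅→∅
  live b2: ∅→∅
  live b3: ∅→∅
  live b4: ∅→∅
  live b5: ∅→∅
  live b6: ∅→∅
  live b7: ∅→∅
  live b8: ∅→∅

Interference:
  d: ∅
  i: ∅
  m: {z}
  w: ∅
  z: {m}

Colouring:
  {m,z} pairwise interfere (2-clique) ⇒ χ ≥ 2
  assign d→r0 i→r0 m→r0 w→r0 z→r1 — no edge inside a register ⇒ χ ≤ 2
  χ = 2

Answer: 2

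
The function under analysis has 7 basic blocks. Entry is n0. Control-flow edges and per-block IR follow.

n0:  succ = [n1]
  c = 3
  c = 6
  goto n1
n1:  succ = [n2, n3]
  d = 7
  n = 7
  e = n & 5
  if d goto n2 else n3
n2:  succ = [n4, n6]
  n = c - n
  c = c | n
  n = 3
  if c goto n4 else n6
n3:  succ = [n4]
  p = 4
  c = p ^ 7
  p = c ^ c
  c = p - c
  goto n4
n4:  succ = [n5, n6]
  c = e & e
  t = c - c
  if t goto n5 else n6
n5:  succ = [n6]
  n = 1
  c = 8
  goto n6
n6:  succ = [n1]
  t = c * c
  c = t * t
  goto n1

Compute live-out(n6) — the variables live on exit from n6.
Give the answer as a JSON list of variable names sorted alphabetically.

def/use:
  n0 def {c} use ∅
  n1 def {d,e,n} use ∅
  n2 def {c,n} use {c,n}
  n3 def {c,p} use ∅
  n4 def {c,t} use {e}
  n5 def {c,n} use ∅
  n6 def {c,t} use {c}

Live sets:
  n0: in=∅ out={c}
  n1: in={c} out={c,e,n}
  n2: in={c,e,n} out={c,e}
  n3: in={e} out={e}
  n4: in={e} out={c}
  n5: in=∅ out={c}
  n6: in={c} out={c}

live-out(n6) = ["c"]

Answer: ["c"]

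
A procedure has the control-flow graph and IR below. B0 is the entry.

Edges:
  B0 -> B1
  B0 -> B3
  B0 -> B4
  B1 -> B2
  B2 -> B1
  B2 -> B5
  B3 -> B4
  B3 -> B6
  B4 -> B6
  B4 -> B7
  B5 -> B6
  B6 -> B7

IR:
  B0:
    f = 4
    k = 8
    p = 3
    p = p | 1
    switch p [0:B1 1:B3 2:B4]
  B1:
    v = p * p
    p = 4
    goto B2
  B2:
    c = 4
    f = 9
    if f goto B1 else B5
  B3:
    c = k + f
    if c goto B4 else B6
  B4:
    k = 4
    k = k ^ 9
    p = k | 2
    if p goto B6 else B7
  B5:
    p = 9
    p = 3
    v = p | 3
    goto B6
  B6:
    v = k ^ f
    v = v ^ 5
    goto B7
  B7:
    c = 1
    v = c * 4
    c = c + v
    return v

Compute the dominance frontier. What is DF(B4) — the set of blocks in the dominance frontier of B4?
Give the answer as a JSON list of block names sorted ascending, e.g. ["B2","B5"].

idom tree: B1←B0 B2←B1 B3←B0 B4←B0 B5←B2 B6←B0 B7←B0
Dom∩ at merges:
  B1: preds {B0,B2}: {B0} ∩ {B0,B1,B2} = {B0}; idom=B0
  B4: preds {B0,B3}: {B0} ∩ {B0,B3} = {B0}; idom=B0
  B6: preds {B3,B4,B5}: {B0,B3} ∩ {B0,B4} ∩ {B0,B1,B2,B5} = {B0}; idom=B0
  B7: preds {B4,B6}: {B0,B4} ∩ {B0,B6} = {B0}; idom=B0

Frontier:
  join B1 pred B0: · stop@B0
  join B1 pred B2: B2→B1 stop@B0
  join B4 pred B0: · stop@B0
  join B4 pred B3: B3 stop@B0
  join B6 pred B3: B3 stop@B0
  join B6 pred B4: B4 stop@B0
  join B6 pred B5: B5→B2→B1 stop@B0
  join B7 pred B4: B4 stop@B0
  join B7 pred B6: B6 stop@B0
  B0 → ∅
  B1 → {B1,B6}
  B2 → {B1,B6}
  B3 → {B4,B6}
  B4 → {B6,B7}
  B5 → {B6}
  B6 → {B7}
  B7 → ∅

DF(B4) = ["B6", "B7"]

Answer: ["B6", "B7"]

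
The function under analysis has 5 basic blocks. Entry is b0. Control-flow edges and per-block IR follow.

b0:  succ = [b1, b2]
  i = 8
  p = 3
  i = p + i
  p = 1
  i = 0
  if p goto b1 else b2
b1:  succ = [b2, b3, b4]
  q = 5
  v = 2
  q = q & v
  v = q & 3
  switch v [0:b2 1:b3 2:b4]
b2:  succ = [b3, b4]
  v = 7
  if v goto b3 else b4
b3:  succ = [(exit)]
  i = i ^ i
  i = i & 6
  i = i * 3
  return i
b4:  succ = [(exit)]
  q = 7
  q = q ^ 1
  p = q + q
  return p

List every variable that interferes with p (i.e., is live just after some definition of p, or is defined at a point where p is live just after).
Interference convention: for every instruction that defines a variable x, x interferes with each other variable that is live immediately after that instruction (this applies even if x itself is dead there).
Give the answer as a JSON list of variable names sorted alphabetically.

Answer: ["i"]

Analysis:
def/use:
  b0: def={i,p} ue=∅
  b1: def={q,v} ue=∅
  b2: def={v} ue=∅
  b3: def={i} ue={i}
  b4: def={p,q} ue=∅

Liveness:
  b0 li=∅ lo={i}
  b1 li={i} lo={i}
  b2 li={i} lo={i}
  b3 li={i} lo=∅
  b4 li=∅ lo=∅

Interference:
  i: {p,q,v}
  p: {i}
  q: {i,v}
  v: {i,q}

N(p) = ["i"]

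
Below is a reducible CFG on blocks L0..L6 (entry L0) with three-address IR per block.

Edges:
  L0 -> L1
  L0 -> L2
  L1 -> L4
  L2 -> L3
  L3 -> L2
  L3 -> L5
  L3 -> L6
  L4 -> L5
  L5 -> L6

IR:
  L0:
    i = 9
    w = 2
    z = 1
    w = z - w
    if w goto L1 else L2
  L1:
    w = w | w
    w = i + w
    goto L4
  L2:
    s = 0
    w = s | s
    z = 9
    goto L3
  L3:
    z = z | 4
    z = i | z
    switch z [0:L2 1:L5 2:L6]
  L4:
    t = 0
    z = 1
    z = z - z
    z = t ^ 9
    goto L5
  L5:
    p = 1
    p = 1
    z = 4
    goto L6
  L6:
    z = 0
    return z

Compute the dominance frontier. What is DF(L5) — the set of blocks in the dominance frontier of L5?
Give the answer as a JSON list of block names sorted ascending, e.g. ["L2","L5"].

Answer: ["L6"]

Derivation:
idom tree: L1←L0 L2←L0 L3←L2 L4←L1 L5←L0 L6←L0
Dom∩ at merges:
  L2: preds {L0,L3}: {L0} ∩ {L0,L2,L3} = {L0}; idom=L0
  L5: preds {L3,L4}: {L0,L2,L3} ∩ {L0,L1,L4} = {L0}; idom=L0
  L6: preds {L3,L5}: {L0,L2,L3} ∩ {L0,L5} = {L0}; idom=L0

Frontier:
  join L2 pred L0: · stop@L0
  join L2 pred L3: L3→L2 stop@L0
  join L5 pred L3: L3→L2 stop@L0
  join L5 pred L4: L4→L1 stop@L0
  join L6 pred L3: L3→L2 stop@L0
  join L6 pred L5: L5 stop@L0
  L0: DF=∅
  L1: DF={L5}
  L2: DF={L2,L5,L6}
  L3: DF={L2,L5,L6}
  L4: DF={L5}
  L5: DF={L6}
  L6: DF=∅

DF(L5) = ["L6"]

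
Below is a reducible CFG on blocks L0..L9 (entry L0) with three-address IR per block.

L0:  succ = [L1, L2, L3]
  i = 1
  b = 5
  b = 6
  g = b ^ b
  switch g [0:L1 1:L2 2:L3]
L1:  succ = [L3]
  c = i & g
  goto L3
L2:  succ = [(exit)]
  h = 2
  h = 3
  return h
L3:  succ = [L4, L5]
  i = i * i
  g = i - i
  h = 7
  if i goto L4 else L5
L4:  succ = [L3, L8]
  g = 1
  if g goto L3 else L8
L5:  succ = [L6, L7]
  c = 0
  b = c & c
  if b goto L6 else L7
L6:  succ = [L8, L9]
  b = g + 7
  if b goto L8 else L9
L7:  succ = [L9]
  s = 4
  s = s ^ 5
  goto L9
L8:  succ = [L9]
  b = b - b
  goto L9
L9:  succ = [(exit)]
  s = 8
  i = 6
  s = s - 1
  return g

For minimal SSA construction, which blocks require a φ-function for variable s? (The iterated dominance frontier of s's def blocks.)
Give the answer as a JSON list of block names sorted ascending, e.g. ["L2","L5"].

Answer: ["L9"]

Analysis:
idom tree: L1←L0 L2←L0 L3←L0 L4←L3 L5←L3 L6←L5 L7←L5 L8←L3 L9←L3
Dom at joins:
  L3: preds {L0,L1,L4}: {L0} ∩ {L0,L1} ∩ {L0,L3,L4} = {L0}; idom=L0
  L8: preds {L4,L6}: {L0,L3,L4} ∩ {L0,L3,L5,L6} = {L0,L3}; idom=L3
  L9: preds {L6,L7,L8}: {L0,L3,L5,L6} ∩ {L0,L3,L5,L7} ∩ {L0,L3,L8} = {L0,L3}; idom=L3

Frontier:
  L3←L0: walk · to L0
  L3←L1: walk L1 to L0
  L3←L4: walk L4→L3 to L0
  L8←L4: walk L4 to L3
  L8←L6: walk L6→L5 to L3
  L9←L6: walk L6→L5 to L3
  L9←L7: walk L7→L5 to L3
  L9←L8: walk L8 to L3
  L0: DF=∅
  L1: DF={L3}
  L2: DF=∅
  L3: DF={L3}
  L4: DF={L3,L8}
  L5: DF={L8,L9}
  L6: DF={L8,L9}
  L7: DF={L9}
  L8: DF={L9}
  L9: DF=∅

φ for s: defs {L7,L9}
  DF⁺ = {L9}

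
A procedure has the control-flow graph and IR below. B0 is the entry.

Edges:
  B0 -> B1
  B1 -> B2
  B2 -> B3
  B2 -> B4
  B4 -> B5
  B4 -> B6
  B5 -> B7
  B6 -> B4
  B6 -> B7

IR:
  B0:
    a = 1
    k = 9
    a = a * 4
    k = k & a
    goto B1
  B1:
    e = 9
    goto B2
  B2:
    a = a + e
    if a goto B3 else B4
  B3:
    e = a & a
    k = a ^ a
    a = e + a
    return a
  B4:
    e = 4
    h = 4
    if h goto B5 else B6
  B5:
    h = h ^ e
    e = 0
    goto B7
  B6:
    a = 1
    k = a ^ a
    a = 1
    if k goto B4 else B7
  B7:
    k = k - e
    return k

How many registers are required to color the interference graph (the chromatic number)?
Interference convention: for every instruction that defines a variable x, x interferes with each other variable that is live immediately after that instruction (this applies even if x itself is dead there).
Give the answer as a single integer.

Answer: 3

Working:
def/use:
  B0 def {a,k} use ∅
  B1 def {e} use ∅
  B2 def {a} use {a,e}
  B3 def {a,e,k} use {a}
  B4 def {e,h} use ∅
  B5 def {e,h} use {e,h}
  B6 def {a,k} use ∅
  B7 def {k} use {e,k}

Live sets:
  live B0: ∅→{a,k}
  live B1: {a,k}→{a,e,k}
  live B2: {a,e,k}→{a,k}
  live B3: {a}→∅
  live B4: {k}→{e,h,k}
  live B5: {e,h,k}→{e,k}
  live B6: {e}→{e,k}
  live B7: {e,k}→∅

Interference:
  a — {e,k}
  e — {a,h,k}
  h — {e,k}
  k — {a,e,h}

Registers:
  lower bound: {a,e,k} mutually conflict ⇒ χ ≥ 3
  3-colouring: R0={e}  R1={k}  R2={a,h}
  χ = 3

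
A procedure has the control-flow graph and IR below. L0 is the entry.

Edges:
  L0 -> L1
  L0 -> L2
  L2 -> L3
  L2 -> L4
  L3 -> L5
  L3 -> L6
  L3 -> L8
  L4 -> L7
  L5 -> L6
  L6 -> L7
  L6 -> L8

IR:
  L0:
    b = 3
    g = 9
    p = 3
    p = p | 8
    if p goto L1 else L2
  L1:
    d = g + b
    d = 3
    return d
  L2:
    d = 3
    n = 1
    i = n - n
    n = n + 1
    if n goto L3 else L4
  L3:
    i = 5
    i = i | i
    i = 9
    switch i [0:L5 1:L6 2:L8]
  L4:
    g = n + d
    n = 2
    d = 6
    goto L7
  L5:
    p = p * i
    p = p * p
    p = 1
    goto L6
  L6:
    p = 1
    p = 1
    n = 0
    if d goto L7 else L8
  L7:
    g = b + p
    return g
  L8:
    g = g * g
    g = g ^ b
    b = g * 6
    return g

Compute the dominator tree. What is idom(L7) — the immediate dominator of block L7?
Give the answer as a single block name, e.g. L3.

idom tree: L1←L0 L2←L0 L3←L2 L4←L2 L5←L3 L6←L3 L7←L2 L8←L3
Join-block Dom:
  L6: preds {L3,L5}: {L0,L2,L3} ∩ {L0,L2,L3,L5} = {L0,L2,L3}; idom=L3
  L7: preds {L4,L6}: {L0,L2,L4} ∩ {L0,L2,L3,L6} = {L0,L2}; idom=L2
  L8: preds {L3,L6}: {L0,L2,L3} ∩ {L0,L2,L3,L6} = {L0,L2,L3}; idom=L3

idom(L7) = L2

Answer: L2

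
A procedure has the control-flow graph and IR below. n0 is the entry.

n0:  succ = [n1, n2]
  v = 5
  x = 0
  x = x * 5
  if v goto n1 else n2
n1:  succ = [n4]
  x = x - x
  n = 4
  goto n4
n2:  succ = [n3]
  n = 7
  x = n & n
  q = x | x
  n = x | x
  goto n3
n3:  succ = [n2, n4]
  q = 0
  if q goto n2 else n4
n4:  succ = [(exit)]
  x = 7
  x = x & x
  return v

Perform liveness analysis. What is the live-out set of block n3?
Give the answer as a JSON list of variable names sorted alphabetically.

Answer: ["v"]

Analysis:
Per-block:
  n0 def {v,x} use ∅
  n1 def {n,x} use {x}
  n2 def {n,q,x} use ∅
  n3 def {q} use ∅
  n4 def {x} use {v}

Liveness:
  live n0: ∅→{v,x}
  live n1: {v,x}→{v}
  live n2: {v}→{v}
  live n3: {v}→{v}
  live n4: {v}→∅

live-out(n3) = ["v"]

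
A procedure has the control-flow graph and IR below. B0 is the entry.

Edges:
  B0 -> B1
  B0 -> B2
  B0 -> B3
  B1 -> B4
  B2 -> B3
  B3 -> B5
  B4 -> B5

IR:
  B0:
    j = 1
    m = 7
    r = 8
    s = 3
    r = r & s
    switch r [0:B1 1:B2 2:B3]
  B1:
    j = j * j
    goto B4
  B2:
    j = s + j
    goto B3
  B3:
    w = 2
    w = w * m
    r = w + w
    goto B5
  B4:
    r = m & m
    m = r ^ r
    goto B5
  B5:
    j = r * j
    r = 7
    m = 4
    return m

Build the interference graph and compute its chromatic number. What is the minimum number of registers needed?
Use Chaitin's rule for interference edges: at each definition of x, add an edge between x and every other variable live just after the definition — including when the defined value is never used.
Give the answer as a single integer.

def/use:
  B0: def={j,m,r,s} ue=∅
  B1: def={j} ue={j}
  B2: def={j} ue={j,s}
  B3: def={r,w} ue={m}
  B4: def={m,r} ue={m}
  B5: def={j,m,r} ue={j,r}

Backward fixpoint:
  B0: in=∅ out={j,m,s}
  B1: in={j,m} out={j,m}
  B2: in={j,m,s} out={j,m}
  B3: in={j,m} out={j,r}
  B4: in={j,m} out={j,r}
  B5: in={j,r} out=∅

Interfere edges:
  j↔{m,r,s,w}
  m↔{j,r,s,w}
  r↔{j,m,s}
  s↔{j,m,r}
  w↔{j,m}

Chromatic number:
  clique {j,m,r,s} ⇒ need ≥ 4
  4-colouring: r0={j}  r1={m}  r2={r,w}  r3={s}
  χ = 4

Answer: 4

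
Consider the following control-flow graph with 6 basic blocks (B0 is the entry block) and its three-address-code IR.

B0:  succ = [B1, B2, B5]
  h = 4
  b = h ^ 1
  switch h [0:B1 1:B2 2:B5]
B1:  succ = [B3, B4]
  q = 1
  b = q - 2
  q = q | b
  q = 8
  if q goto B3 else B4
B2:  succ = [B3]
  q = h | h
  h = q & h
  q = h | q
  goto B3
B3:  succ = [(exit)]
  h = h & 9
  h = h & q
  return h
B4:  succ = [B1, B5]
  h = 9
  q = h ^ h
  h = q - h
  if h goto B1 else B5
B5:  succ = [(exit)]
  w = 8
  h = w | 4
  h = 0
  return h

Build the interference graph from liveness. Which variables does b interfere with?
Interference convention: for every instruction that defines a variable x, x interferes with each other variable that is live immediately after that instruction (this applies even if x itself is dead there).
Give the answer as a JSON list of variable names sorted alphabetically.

Answer: ["h", "q"]

Derivation:
Block summaries:
  B0 def {b,h} use ∅
  B1 def {b,q} use ∅
  B2 def {h,q} use {h}
  B3 def {h} use {h,q}
  B4 def {h,q} use ∅
  B5 def {h,w} use ∅

Backward fixpoint:
  live B0: ∅→{h}
  live B1: {h}→{h,q}
  live B2: {h}→{h,q}
  live B3: {h,q}→∅
  live B4: ∅→{h}
  live B5: ∅→∅

Interfere edges:
  b — {h,q}
  h — {b,q}
  q — {b,h}
  w — ∅

N(b) = ["h", "q"]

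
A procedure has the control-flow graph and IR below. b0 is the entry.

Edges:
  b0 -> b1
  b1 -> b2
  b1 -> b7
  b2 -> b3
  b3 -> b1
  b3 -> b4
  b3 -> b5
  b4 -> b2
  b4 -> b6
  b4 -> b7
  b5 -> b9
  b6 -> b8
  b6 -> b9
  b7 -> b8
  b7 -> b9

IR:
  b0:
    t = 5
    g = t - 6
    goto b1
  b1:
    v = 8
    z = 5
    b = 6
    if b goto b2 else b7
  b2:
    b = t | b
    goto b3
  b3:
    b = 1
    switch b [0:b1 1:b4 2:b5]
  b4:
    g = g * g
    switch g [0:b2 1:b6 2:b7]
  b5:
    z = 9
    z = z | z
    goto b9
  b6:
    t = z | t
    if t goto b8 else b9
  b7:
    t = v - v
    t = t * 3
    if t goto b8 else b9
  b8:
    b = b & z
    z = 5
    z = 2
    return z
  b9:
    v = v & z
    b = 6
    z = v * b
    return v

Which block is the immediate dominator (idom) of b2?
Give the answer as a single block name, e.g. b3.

Answer: b1

Analysis:
idom tree: b1←b0 b2←b1 b3←b2 b4←b3 b5←b3 b6←b4 b7←b1 b8←b1 b9←b1
Dom∩ at merges:
  b1: preds {b0,b3}: {b0} ∩ {b0,b1,b2,b3} = {b0}; idom=b0
  b2: preds {b1,b4}: {b0,b1} ∩ {b0,b1,b2,b3,b4} = {b0,b1}; idom=b1
  b7: preds {b1,b4}: {b0,b1} ∩ {b0,b1,b2,b3,b4} = {b0,b1}; idom=b1
  b8: preds {b6,b7}: {b0,b1,b2,b3,b4,b6} ∩ {b0,b1,b7} = {b0,b1}; idom=b1
  b9: preds {b5,b6,b7}: {b0,b1,b2,b3,b5} ∩ {b0,b1,b2,b3,b4,b6} ∩ {b0,b1,b7} = {b0,b1}; idom=b1

idom(b2) = b1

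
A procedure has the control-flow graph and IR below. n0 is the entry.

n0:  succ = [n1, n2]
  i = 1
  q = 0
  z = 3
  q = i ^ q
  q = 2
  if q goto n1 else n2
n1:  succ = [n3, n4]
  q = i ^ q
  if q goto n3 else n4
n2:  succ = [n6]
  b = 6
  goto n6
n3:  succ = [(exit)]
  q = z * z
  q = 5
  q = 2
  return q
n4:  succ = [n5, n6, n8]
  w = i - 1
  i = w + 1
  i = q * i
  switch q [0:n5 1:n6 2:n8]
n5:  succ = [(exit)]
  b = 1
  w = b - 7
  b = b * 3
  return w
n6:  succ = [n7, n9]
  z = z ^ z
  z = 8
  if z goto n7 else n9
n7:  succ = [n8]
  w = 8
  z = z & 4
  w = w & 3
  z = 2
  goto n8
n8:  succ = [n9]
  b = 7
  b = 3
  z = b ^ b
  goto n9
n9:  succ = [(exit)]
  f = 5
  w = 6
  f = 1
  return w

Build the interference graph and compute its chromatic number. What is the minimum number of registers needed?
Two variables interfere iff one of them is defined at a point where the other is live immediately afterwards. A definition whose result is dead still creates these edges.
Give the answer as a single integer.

Answer: 3

Analysis:
Per-block:
  n0: {i,q,z} / ∅
  n1: {q} / {i,q}
  n2: {b} / ∅
  n3: {q} / {z}
  n4: {i,w} / {i,q}
  n5: {b,w} / ∅
  n6: {z} / {z}
  n7: {w,z} / {z}
  n8: {b,z} / ∅
  n9: {f,w} / ∅

Live sets:
  n0 li=∅ lo={i,q,z}
  n1 li={i,q,z} lo={i,q,z}
  n2 li={z} lo={z}
  n3 li={z} lo=∅
  n4 li={i,q,z} lo={z}
  n5 li=∅ lo=∅
  n6 li={z} lo={z}
  n7 li={z} lo=∅
  n8 li=∅ lo=∅
  n9 li=∅ lo=∅

Conflict graph:
  b — {w,z}
  f — {w}
  i — {q,z}
  q — {i,w,z}
  w — {b,f,q,z}
  z — {b,i,q,w}

Chromatic number:
  lower bound: {b,w,z} mutually conflict ⇒ χ ≥ 3
  3-colouring: c0={i,w}  c1={f,z}  c2={b,q}
  χ = 3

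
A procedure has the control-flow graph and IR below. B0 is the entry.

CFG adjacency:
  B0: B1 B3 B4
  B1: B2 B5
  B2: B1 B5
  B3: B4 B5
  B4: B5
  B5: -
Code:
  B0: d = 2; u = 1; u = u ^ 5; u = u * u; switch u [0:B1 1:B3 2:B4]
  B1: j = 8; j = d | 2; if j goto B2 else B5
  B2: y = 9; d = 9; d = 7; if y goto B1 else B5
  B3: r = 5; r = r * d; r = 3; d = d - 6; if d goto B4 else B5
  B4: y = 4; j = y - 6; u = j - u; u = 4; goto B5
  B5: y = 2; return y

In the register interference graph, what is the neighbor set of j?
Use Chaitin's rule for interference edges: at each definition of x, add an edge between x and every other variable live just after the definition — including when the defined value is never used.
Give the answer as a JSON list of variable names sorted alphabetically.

Block summaries:
  B0: {d,u} / ∅
  B1: {j} / {d}
  B2: {d,y} / ∅
  B3: {d,r} / {d}
  B4: {j,u,y} / {u}
  B5: {y} / ∅

Liveness:
  live B0: ∅→{d,u}
  live B1: {d}→∅
  live B2: ∅→{d}
  live B3: {d,u}→{u}
  live B4: {u}→∅
  live B5: ∅→∅

Conflict graph:
  d — {j,r,u,y}
  j — {d,u}
  r — {d,u}
  u — {d,j,r,y}
  y — {d,u}

N(j) = ["d", "u"]

Answer: ["d", "u"]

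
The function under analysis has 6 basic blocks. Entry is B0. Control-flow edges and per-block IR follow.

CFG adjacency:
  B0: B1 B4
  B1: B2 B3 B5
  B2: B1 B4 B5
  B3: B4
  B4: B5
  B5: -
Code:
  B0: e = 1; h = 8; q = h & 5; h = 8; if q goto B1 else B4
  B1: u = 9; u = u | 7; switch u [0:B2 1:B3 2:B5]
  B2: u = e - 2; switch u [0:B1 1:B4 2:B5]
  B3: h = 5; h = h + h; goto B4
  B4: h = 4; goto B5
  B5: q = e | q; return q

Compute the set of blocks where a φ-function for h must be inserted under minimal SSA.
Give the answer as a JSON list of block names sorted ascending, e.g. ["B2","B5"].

Answer: ["B4", "B5"]

Analysis:
idom tree: B1←B0 B2←B1 B3←B1 B4←B0 B5←B0
Dom at joins:
  B1: preds {B0,B2}: {B0} ∩ {B0,B1,B2} = {B0}; idom=B0
  B4: preds {B0,B2,B3}: {B0} ∩ {B0,B1,B2} ∩ {B0,B1,B3} = {B0}; idom=B0
  B5: preds {B1,B2,B4}: {B0,B1} ∩ {B0,B1,B2} ∩ {B0,B4} = {B0}; idom=B0

DF walk-up:
  join B1 pred B0: · stop@B0
  join B1 pred B2: B2→B1 stop@B0
  join B4 pred B0: · stop@B0
  join B4 pred B2: B2→B1 stop@B0
  join B4 pred B3: B3→B1 stop@B0
  join B5 pred B1: B1 stop@B0
  join B5 pred B2: B2→B1 stop@B0
  join B5 pred B4: B4 stop@B0
  DF(B0)=∅
  DF(B1)={B1,B4,B5}
  DF(B2)={B1,B4,B5}
  DF(B3)={B4}
  DF(B4)={B5}
  DF(B5)=∅

φ for h: defs {B0,B3,B4}
  DF⁺ = {B4,B5}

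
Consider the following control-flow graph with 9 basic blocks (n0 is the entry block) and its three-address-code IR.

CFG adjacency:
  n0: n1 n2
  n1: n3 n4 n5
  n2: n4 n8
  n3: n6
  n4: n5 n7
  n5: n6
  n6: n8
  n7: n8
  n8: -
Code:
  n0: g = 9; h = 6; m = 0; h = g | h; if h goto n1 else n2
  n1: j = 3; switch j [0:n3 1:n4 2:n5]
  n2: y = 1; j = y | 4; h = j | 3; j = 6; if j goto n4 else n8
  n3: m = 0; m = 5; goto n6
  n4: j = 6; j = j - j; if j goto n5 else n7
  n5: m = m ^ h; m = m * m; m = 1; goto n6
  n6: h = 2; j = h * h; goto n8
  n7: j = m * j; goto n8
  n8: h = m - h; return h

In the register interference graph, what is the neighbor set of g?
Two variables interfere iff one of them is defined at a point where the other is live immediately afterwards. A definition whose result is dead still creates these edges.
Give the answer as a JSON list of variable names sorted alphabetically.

Answer: ["h", "m"]

Analysis:
Per-block:
  n0 def {g,h,m} use ∅
  n1 def {j} use ∅
  n2 def {h,j,y} use ∅
  n3 def {m} use ∅
  n4 def {j} use ∅
  n5 def {m} use {h,m}
  n6 def {h,j} use ∅
  n7 def {j} use {j,m}
  n8 def {h} use {h,m}

Backward fixpoint:
  live n0: ∅→{h,m}
  live n1: {h,m}→{h,m}
  live n2: {m}→{h,m}
  live n3: ∅→{m}
  live n4: {h,m}→{h,j,m}
  live n5: {h,m}→{m}
  live n6: {m}→{h,m}
  live n7: {h,j,m}→{h,m}
  live n8: {h,m}→∅

Interfere edges:
  g — {h,m}
  h — {g,j,m}
  j — {h,m}
  m — {g,h,j,y}
  y — {m}

N(g) = ["h", "m"]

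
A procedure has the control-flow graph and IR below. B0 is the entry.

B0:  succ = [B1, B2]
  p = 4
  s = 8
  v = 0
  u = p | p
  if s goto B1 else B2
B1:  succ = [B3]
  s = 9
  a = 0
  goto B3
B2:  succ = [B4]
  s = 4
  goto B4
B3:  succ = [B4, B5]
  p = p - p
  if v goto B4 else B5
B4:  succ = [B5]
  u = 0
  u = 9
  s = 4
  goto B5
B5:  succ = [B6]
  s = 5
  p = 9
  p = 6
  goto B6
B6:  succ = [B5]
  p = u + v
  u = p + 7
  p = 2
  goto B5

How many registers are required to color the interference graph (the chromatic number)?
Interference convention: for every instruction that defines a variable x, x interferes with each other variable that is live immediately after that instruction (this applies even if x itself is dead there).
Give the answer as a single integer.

def/use:
  B0: def={p,s,u,v} ue=∅
  B1: def={a,s} ue=∅
  B2: def={s} ue=∅
  B3: def={p} ue={p,v}
  B4: def={s,u} ue=∅
  B5: def={p,s} ue=∅
  B6: def={p,u} ue={u,v}

Liveness:
  live B0: ∅→{p,u,v}
  live B1: {p,u,v}→{p,u,v}
  live B2: {v}→{v}
  live B3: {p,u,v}→{u,v}
  live B4: {v}→{u,v}
  live B5: {u,v}→{u,v}
  live B6: {u,v}→{u,v}

Conflict graph:
  a↔{p,u,v}
  p↔{a,s,u,v}
  s↔{p,u,v}
  u↔{a,p,s,v}
  v↔{a,p,s,u}

Registers:
  lower bound: {a,p,u,v} mutually conflict ⇒ χ ≥ 4
  4-colouring: R0={p}  R1={u}  R2={v}  R3={a,s}
  χ = 4

Answer: 4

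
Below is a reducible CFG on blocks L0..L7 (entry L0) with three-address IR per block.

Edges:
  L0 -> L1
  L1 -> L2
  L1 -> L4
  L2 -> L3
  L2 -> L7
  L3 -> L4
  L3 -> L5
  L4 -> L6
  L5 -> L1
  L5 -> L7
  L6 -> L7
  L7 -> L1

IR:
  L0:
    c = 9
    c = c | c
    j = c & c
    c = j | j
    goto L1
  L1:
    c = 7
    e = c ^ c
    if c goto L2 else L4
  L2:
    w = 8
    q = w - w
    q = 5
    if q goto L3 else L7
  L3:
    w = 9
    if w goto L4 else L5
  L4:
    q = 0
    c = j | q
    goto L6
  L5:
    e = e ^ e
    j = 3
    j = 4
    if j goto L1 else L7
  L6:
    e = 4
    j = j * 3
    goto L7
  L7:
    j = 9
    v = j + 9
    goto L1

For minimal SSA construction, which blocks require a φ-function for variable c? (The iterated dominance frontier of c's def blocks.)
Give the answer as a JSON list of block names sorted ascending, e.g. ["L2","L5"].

Answer: ["L1", "L7"]

Analysis:
idom tree: L1←L0 L2←L1 L3←L2 L4←L1 L5←L3 L6←L4 L7←L1
Join-block Dom:
  L1: preds {L0,L5,L7}: {L0} ∩ {L0,L1,L2,L3,L5} ∩ {L0,L1,L7} = {L0}; idom=L0
  L4: preds {L1,L3}: {L0,L1} ∩ {L0,L1,L2,L3} = {L0,L1}; idom=L1
  L7: preds {L2,L5,L6}: {L0,L1,L2} ∩ {L0,L1,L2,L3,L5} ∩ {L0,L1,L4,L6} = {L0,L1}; idom=L1

DF walk-up:
  L1←L0: walk · to L0
  L1←L5: walk L5→L3→L2→L1 to L0
  L1←L7: walk L7→L1 to L0
  L4←L1: walk · to L1
  L4←L3: walk L3→L2 to L1
  L7←L2: walk L2 to L1
  L7←L5: walk L5→L3→L2 to L1
  L7←L6: walk L6→L4 to L1
  L0: DF=∅
  L1: DF={L1}
  L2: DF={L1,L4,L7}
  L3: DF={L1,L4,L7}
  L4: DF={L7}
  L5: DF={L1,L7}
  L6: DF={L7}
  L7: DF={L1}

φ for c: defs {L0,L1,L4}
  DF⁺ = {L1,L7}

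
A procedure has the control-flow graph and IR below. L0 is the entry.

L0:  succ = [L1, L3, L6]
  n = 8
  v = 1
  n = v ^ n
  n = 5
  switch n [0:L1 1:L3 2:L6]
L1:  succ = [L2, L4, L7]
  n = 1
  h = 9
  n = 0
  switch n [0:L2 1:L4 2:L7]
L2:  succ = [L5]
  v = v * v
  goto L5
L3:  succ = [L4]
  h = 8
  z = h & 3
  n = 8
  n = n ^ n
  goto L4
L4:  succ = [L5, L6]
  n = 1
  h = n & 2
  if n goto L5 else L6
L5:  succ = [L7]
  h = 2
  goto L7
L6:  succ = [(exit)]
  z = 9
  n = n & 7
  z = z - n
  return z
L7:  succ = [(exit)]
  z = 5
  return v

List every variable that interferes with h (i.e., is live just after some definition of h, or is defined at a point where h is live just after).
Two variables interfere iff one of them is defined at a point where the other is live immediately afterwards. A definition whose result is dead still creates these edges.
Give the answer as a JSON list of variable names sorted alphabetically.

Answer: ["n", "v"]

Derivation:
def/use:
  L0 def {n,v} use ∅
  L1 def {h,n} use ∅
  L2 def {v} use {v}
  L3 def {h,n,z} use ∅
  L4 def {h,n} use ∅
  L5 def {h} use ∅
  L6 def {n,z} use {n}
  L7 def {z} use {v}

Live sets:
  L0: in=∅ out={n,v}
  L1: in={v} out={v}
  L2: in={v} out={v}
  L3: in={v} out={v}
  L4: in={v} out={n,v}
  L5: in={v} out={v}
  L6: in={n} out=∅
  L7: in={v} out=∅

Interference:
  h↔{n,v}
  n↔{h,v,z}
  v↔{h,n,z}
  z↔{n,v}

N(h) = ["n", "v"]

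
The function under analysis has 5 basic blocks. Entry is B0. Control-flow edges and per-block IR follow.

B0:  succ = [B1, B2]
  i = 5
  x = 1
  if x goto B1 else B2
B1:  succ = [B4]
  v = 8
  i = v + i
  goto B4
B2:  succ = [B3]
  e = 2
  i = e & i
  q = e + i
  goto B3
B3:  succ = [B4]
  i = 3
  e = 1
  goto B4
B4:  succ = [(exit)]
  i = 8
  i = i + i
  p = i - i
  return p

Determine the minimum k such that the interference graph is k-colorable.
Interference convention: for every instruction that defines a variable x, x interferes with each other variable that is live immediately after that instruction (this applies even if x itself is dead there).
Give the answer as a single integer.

def/use:
  B0: def={i,x} ue=∅
  B1: def={i,v} ue={i}
  B2: def={e,i,q} ue={i}
  B3: def={e,i} ue=∅
  B4: def={i,p} ue=∅

Backward fixpoint:
  B0 li=∅ lo={i}
  B1 li={i} lo=∅
  B2 li={i} lo=∅
  B3 li=∅ lo=∅
  B4 li=∅ lo=∅

Conflict graph:
  e — {i}
  i — {e,v,x}
  p — ∅
  q — ∅
  v — {i}
  x — {i}

Colouring:
  lower bound: {e,i} mutually conflict ⇒ χ ≥ 2
  2-colouring: r0={i,p,q}  r1={e,v,x}
  χ = 2

Answer: 2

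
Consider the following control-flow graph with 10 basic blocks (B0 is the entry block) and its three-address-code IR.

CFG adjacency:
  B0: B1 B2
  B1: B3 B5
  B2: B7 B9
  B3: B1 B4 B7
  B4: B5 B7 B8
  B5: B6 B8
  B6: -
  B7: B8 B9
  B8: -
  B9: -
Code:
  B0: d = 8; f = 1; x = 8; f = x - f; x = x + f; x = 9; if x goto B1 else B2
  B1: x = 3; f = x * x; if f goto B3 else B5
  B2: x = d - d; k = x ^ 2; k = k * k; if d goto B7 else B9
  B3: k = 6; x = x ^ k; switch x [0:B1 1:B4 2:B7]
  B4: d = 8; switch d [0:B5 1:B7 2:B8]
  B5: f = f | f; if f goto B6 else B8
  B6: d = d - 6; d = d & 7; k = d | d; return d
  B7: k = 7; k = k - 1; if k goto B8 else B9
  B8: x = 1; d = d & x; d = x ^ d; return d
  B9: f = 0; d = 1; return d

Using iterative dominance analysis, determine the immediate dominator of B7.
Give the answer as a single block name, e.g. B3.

Answer: B0

Working:
idom tree: B1←B0 B2←B0 B3←B1 B4←B3 B5←B1 B6←B5 B7←B0 B8←B0 B9←B0
Dom∩ at merges:
  B1: preds {B0,B3}: {B0} ∩ {B0,B1,B3} = {B0}; idom=B0
  B5: preds {B1,B4}: {B0,B1} ∩ {B0,B1,B3,B4} = {B0,B1}; idom=B1
  B7: preds {B2,B3,B4}: {B0,B2} ∩ {B0,B1,B3} ∩ {B0,B1,B3,B4} = {B0}; idom=B0
  B8: preds {B4,B5,B7}: {B0,B1,B3,B4} ∩ {B0,B1,B5} ∩ {B0,B7} = {B0}; idom=B0
  B9: preds {B2,B7}: {B0,B2} ∩ {B0,B7} = {B0}; idom=B0

idom(B7) = B0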